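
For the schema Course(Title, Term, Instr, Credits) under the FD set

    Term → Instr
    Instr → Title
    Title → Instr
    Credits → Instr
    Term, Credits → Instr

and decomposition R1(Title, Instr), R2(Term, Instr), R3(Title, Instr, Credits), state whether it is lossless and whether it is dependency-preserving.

Lossless test (chase): Rows 1 and 2 agree on Instr; apply Instr→Title and equate their Title entries. No row becomes fully distinguished — the join is lossy.
Dependency preservation: Term, Credits → Instr is not contained in any single fragment, but the restricted closure of its left-hand side across the fragments still reaches the right-hand side; the remaining FDs each lie inside some fragment. All dependencies are preserved.

lossy but dependency-preserving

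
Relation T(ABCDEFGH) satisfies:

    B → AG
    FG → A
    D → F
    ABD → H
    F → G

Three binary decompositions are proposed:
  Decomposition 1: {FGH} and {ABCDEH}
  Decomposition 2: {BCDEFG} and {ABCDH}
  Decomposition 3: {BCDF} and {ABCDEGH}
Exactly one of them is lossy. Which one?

Decomposition 1

Decomposition 1: common = {H}, closure = {H} → lossy.
Decomposition 2: common = {BCD}, closure = {ABCDFGH} → lossless.
Decomposition 3: common = {BCD}, closure = {ABCDFGH} → lossless.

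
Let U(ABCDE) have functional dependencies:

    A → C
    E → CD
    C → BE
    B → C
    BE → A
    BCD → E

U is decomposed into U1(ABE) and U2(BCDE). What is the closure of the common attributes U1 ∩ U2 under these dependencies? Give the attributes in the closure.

U1 ∩ U2 = {BE}.
E → CD applies, adding CD
BE → A applies, adding A
Closure: {ABCDE}.

ABCDE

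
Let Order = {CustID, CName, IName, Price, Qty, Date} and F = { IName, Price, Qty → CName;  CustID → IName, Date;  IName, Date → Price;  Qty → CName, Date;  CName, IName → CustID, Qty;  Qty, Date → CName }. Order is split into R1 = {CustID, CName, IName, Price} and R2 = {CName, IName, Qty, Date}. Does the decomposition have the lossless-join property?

Yes

Common attributes: R1 ∩ R2 = {CName, IName}.
Closure of {CName, IName}: CName, IName → CustID, Qty applies, adding CustID, Qty; CustID → IName, Date applies, adding Date; IName, Date → Price applies, adding Price. So (CName, IName)⁺ = {CustID, CName, IName, Price, Qty, Date}.
This closure contains every attribute of R1, so R1 ∩ R2 → R1. The join is lossless.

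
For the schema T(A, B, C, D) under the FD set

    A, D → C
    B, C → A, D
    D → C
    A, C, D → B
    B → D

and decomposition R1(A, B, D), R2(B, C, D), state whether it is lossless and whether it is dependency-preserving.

Lossless test: (B, D)⁺ = {A, B, C, D}, which contains all of one fragment — lossless.
Dependency preservation: A, D → C; B, C → A, D; A, C, D → B are not contained in any single fragment, but the restricted closure of each left-hand side across the fragments still reaches the right-hand side; the remaining FDs each lie inside some fragment. All dependencies are preserved.

lossless and dependency-preserving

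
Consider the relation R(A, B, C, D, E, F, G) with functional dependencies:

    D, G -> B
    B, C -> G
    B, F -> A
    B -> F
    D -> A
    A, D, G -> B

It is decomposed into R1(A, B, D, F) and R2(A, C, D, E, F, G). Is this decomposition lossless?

No

Common attributes: R1 ∩ R2 = {A, D, F}.
No dependency enlarges {A, D, F}, so (A, D, F)⁺ = {A, D, F}.
The closure contains neither all of R1 = {A, B, D, F} nor all of R2 = {A, C, D, E, F, G}, so the common attributes are not a superkey of either fragment. The join is lossy.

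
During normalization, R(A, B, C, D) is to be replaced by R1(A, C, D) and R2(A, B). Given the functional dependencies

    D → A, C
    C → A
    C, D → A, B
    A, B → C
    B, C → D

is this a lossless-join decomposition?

No

Common attributes: R1 ∩ R2 = {A}.
No dependency enlarges {A}, so (A)⁺ = {A}.
The closure contains neither all of R1 = {A, C, D} nor all of R2 = {A, B}, so the common attributes are not a superkey of either fragment. The join is lossy.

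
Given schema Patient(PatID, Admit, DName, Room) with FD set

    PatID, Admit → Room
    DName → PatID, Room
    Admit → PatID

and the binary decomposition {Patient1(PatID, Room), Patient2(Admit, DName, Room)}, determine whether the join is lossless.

No

Common attributes: Patient1 ∩ Patient2 = {Room}.
No dependency enlarges {Room}, so (Room)⁺ = {Room}.
The closure contains neither all of Patient1 = {PatID, Room} nor all of Patient2 = {Admit, DName, Room}, so the common attributes are not a superkey of either fragment. The join is lossy.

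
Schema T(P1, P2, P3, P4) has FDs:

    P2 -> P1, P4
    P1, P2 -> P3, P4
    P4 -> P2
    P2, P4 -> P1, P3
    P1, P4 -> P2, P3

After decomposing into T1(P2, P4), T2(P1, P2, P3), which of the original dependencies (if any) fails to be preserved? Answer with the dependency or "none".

none

P2 → P1, P4: restricted closure across fragments reaches P1, P4.
P1, P2 → P3, P4: restricted closure across fragments reaches P3, P4.
P4 → P2 lies within T1.
P2, P4 → P1, P3: restricted closure across fragments reaches P1, P3.
P1, P4 → P2, P3: restricted closure across fragments reaches P2, P3.
Every dependency is enforceable on the fragments, so the decomposition is dependency-preserving.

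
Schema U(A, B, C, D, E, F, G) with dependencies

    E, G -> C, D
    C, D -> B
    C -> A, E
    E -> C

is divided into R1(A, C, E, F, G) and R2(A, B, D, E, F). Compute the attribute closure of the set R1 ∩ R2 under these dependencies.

R1 ∩ R2 = {A, E, F}.
E → C applies, adding C
Closure: {A, C, E, F}.

A, C, E, F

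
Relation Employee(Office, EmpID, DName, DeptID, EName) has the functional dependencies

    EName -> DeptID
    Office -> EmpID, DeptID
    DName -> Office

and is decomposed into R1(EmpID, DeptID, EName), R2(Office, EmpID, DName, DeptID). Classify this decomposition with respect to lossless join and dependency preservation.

lossy but dependency-preserving

Lossless test: (EmpID, DeptID)⁺ = {EmpID, DeptID}, which is a superkey of neither fragment — lossy.
Dependency preservation: every FD's attributes lie within a single fragment, so each can be enforced locally — preserved.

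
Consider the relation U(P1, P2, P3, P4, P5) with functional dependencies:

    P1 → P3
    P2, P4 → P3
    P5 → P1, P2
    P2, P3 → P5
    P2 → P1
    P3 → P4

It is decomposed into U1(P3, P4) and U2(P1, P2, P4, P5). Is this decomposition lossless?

Common attributes: U1 ∩ U2 = {P4}.
No dependency enlarges {P4}, so (P4)⁺ = {P4}.
The closure contains neither all of U1 = {P3, P4} nor all of U2 = {P1, P2, P4, P5}, so the common attributes are not a superkey of either fragment. The join is lossy.

No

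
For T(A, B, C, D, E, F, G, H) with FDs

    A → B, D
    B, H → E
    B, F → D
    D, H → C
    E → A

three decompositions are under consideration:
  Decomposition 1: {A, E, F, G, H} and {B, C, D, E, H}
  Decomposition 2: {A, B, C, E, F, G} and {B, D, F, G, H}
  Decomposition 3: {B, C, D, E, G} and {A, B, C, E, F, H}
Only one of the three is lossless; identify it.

Decomposition 1: common = {E, H}, closure = {A, B, C, D, E, H} → lossless.
Decomposition 2: common = {B, F, G}, closure = {B, D, F, G} → lossy.
Decomposition 3: common = {B, C, E}, closure = {A, B, C, D, E} → lossy.

Decomposition 1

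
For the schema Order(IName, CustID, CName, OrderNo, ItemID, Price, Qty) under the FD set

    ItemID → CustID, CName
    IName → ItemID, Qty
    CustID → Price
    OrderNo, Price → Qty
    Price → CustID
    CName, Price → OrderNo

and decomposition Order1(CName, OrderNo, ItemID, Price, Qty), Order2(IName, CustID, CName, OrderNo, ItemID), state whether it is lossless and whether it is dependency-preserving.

Lossless test: (CName, OrderNo, ItemID)⁺ = {CustID, CName, OrderNo, ItemID, Price, Qty}, which contains all of one fragment — lossless.
Dependency preservation: the restricted closure of {CustID} across the fragments never reaches {Price}, so CustID → Price cannot be enforced without a join — not preserved.

lossless but not dependency-preserving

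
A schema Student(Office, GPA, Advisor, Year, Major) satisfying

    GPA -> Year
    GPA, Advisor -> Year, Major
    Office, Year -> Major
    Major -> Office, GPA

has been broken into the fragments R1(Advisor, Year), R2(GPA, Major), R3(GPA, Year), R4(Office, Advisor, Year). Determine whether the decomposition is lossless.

Chase test. Columns are Office, GPA, Advisor, Year, Major; row i has aⱼ where attribute j ∈ Ri, else bᵢⱼ.
Initial tableau (one row per fragment):
  row 1: b11 b12 a3 a4 b15
  row 2: b21 a2 b23 b24 a5
  row 3: b31 a2 b33 a4 b35
  row 4: a1 b42 a3 a4 b45
Rows 2 and 3 agree on GPA; apply GPA→Year and equate their Year entries.
No row becomes fully distinguished — the join is lossy.

No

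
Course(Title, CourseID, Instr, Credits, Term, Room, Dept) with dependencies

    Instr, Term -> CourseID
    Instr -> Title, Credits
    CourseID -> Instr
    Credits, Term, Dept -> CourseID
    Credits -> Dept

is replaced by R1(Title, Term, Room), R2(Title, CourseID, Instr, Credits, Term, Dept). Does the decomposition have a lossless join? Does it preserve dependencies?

Lossless test: (Title, Term)⁺ = {Title, Term}, which is a superkey of neither fragment — lossy.
Dependency preservation: every FD's attributes lie within a single fragment, so each can be enforced locally — preserved.

lossy but dependency-preserving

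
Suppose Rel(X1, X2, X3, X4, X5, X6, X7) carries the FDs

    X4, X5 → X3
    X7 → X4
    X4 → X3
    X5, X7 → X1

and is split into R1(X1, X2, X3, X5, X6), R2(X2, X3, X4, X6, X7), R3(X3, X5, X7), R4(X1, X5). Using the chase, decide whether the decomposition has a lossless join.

Chase test. Columns are X1, X2, X3, X4, X5, X6, X7; row i has aⱼ where attribute j ∈ Ri, else bᵢⱼ.
Initial tableau (one row per fragment):
  row 1: a1 a2 a3 b14 a5 a6 b17
  row 2: b21 a2 a3 a4 b25 a6 a7
  row 3: b31 b32 a3 b34 a5 b36 a7
  row 4: a1 b42 b43 b44 a5 b46 b47
Rows 2 and 3 agree on X7; apply X7→X4 and equate their X4 entries.
No row becomes fully distinguished — the join is lossy.

No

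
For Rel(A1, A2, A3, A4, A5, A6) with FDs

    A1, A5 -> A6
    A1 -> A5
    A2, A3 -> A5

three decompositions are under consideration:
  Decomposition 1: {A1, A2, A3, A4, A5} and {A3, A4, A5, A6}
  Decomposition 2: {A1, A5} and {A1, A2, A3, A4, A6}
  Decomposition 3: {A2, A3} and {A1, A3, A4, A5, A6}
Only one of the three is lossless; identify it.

Decomposition 1: common = {A3, A4, A5}, closure = {A3, A4, A5} → lossy.
Decomposition 2: common = {A1}, closure = {A1, A5, A6} → lossless.
Decomposition 3: common = {A3}, closure = {A3} → lossy.

Decomposition 2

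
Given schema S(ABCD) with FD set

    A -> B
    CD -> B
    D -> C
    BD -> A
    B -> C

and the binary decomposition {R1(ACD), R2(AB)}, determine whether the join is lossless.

Yes

Common attributes: R1 ∩ R2 = {A}.
Closure of {A}: A → B applies, adding B; B → C applies, adding C. So (A)⁺ = {ABC}.
This closure contains every attribute of R2, so R1 ∩ R2 → R2. The join is lossless.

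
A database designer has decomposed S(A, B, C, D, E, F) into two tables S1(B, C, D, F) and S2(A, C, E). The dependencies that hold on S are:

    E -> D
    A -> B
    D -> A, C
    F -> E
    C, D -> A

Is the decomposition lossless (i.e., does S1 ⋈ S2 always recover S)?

Common attributes: S1 ∩ S2 = {C}.
No dependency enlarges {C}, so (C)⁺ = {C}.
The closure contains neither all of S1 = {B, C, D, F} nor all of S2 = {A, C, E}, so the common attributes are not a superkey of either fragment. The join is lossy.

No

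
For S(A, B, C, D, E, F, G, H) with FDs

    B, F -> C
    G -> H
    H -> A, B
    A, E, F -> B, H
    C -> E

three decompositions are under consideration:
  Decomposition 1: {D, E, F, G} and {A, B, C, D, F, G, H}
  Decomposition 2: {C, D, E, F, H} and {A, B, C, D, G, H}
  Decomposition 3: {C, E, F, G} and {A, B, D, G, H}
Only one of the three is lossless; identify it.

Decomposition 1: common = {D, F, G}, closure = {A, B, C, D, E, F, G, H} → lossless.
Decomposition 2: common = {C, D, H}, closure = {A, B, C, D, E, H} → lossy.
Decomposition 3: common = {G}, closure = {A, B, G, H} → lossy.

Decomposition 1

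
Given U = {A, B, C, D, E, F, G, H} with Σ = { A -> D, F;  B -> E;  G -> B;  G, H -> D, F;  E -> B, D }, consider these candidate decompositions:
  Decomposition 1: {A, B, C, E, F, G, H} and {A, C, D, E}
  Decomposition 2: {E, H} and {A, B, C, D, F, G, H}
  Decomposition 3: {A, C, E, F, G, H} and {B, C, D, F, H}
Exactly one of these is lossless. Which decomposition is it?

Decomposition 1: common = {A, C, E}, closure = {A, B, C, D, E, F} → lossless.
Decomposition 2: common = {H}, closure = {H} → lossy.
Decomposition 3: common = {C, F, H}, closure = {C, F, H} → lossy.

Decomposition 1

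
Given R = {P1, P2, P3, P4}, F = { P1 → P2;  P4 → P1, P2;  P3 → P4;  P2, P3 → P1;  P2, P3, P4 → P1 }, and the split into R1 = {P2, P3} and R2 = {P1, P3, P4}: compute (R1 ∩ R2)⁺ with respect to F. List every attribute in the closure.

P1, P2, P3, P4

R1 ∩ R2 = {P3}.
P3 → P4 applies, adding P4
P4 → P1, P2 applies, adding P1, P2
Closure: {P1, P2, P3, P4}.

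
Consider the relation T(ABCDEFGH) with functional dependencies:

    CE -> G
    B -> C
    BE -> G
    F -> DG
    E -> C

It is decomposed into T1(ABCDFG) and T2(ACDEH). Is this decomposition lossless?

Common attributes: T1 ∩ T2 = {ACD}.
No dependency enlarges {ACD}, so (ACD)⁺ = {ACD}.
The closure contains neither all of T1 = {ABCDFG} nor all of T2 = {ACDEH}, so the common attributes are not a superkey of either fragment. The join is lossy.

No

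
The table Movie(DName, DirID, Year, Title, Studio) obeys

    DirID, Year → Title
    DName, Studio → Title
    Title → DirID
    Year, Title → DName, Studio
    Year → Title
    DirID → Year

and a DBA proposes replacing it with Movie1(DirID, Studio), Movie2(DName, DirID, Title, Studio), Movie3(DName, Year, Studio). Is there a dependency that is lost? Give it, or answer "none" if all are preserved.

DirID, Year → Title: restricted closure across fragments reaches Title.
DName, Studio → Title lies within Movie2.
Title → DirID lies within Movie2.
Year, Title → DName, Studio: restricted closure across fragments reaches DName, Studio.
Year → Title: restricted closure across fragments reaches Title.
DirID → Year: restricted closure across fragments reaches Year.
Every dependency is enforceable on the fragments, so the decomposition is dependency-preserving.

none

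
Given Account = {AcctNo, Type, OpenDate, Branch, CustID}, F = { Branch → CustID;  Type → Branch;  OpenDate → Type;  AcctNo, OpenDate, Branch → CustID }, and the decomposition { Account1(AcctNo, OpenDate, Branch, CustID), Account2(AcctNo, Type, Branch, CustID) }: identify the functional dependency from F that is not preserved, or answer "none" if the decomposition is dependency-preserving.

OpenDate → Type

Check OpenDate → Type: no single fragment contains all of {Type, OpenDate}, and the restricted closure of {OpenDate} across the fragments never reaches {Type}.
Branch → CustID is preserved.
Type → Branch is preserved.
AcctNo, OpenDate, Branch → CustID is preserved.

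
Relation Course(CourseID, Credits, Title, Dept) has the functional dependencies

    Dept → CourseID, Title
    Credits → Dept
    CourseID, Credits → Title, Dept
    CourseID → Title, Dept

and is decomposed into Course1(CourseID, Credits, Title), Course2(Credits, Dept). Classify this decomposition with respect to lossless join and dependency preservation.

Lossless test: (Credits)⁺ = {CourseID, Credits, Title, Dept}, which contains all of one fragment — lossless.
Dependency preservation: the restricted closure of {Dept} across the fragments never reaches {CourseID, Title}, so Dept → CourseID, Title cannot be enforced without a join — not preserved.

lossless but not dependency-preserving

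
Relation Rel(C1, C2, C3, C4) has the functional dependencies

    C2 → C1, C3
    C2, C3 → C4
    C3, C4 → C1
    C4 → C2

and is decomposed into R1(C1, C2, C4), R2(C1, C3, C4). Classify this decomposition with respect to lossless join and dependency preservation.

lossless and dependency-preserving

Lossless test: (C1, C4)⁺ = {C1, C2, C3, C4}, which contains all of one fragment — lossless.
Dependency preservation: C2 → C1, C3; C2, C3 → C4 are not contained in any single fragment, but the restricted closure of each left-hand side across the fragments still reaches the right-hand side; the remaining FDs each lie inside some fragment. All dependencies are preserved.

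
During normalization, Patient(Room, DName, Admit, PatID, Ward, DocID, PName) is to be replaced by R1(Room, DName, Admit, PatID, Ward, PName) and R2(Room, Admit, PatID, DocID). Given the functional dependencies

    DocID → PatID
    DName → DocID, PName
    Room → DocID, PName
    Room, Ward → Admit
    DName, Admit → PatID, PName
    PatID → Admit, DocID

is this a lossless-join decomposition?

Common attributes: R1 ∩ R2 = {Room, Admit, PatID}.
Closure of {Room, Admit, PatID}: Room → DocID, PName applies, adding DocID, PName. So (Room, Admit, PatID)⁺ = {Room, Admit, PatID, DocID, PName}.
This closure contains every attribute of R2, so R1 ∩ R2 → R2. The join is lossless.

Yes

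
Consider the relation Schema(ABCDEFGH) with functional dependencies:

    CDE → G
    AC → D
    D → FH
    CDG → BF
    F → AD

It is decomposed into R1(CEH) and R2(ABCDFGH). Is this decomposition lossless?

No

Common attributes: R1 ∩ R2 = {CH}.
No dependency enlarges {CH}, so (CH)⁺ = {CH}.
The closure contains neither all of R1 = {CEH} nor all of R2 = {ABCDFGH}, so the common attributes are not a superkey of either fragment. The join is lossy.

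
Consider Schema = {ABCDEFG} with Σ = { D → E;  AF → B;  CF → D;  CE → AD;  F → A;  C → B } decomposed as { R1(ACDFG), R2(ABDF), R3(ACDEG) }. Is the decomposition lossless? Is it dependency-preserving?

Lossless test (chase): Rows 1 and 2 agree on D; apply D→E and equate their E entries. Rows 1 and 3 agree on D; apply D→E and equate their E entries. Rows 1 and 2 agree on AF; apply AF→B and equate their B entries. Rows 1 and 3 agree on C; apply C→B and equate their B entries. Row 1 is now all distinguished symbols — the join is lossless.
Dependency preservation: the restricted closure of {C} across the fragments never reaches {B}, so C → B cannot be enforced without a join — not preserved.

lossless but not dependency-preserving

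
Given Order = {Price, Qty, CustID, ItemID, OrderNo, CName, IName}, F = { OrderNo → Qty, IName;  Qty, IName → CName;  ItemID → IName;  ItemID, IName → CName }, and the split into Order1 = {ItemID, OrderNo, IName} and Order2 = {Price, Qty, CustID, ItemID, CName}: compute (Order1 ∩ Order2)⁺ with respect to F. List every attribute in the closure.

ItemID, CName, IName

Order1 ∩ Order2 = {ItemID}.
ItemID → IName applies, adding IName
ItemID, IName → CName applies, adding CName
Closure: {ItemID, CName, IName}.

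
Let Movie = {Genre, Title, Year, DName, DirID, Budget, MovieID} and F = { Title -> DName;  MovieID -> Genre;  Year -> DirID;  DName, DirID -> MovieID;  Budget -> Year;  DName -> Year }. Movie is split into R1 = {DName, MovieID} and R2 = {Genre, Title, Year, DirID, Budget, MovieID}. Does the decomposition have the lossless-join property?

No

Common attributes: R1 ∩ R2 = {MovieID}.
Closure of {MovieID}: MovieID → Genre applies, adding Genre. So (MovieID)⁺ = {Genre, MovieID}.
The closure contains neither all of R1 = {DName, MovieID} nor all of R2 = {Genre, Title, Year, DirID, Budget, MovieID}, so the common attributes are not a superkey of either fragment. The join is lossy.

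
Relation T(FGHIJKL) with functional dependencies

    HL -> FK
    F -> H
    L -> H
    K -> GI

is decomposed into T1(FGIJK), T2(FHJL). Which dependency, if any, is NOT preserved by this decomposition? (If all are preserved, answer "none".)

HL -> FK

Check HL → FK: no single fragment contains all of {FHKL}, and the restricted closure of {HL} across the fragments never reaches {FK}.
F → H is preserved.
L → H is preserved.
K → GI is preserved.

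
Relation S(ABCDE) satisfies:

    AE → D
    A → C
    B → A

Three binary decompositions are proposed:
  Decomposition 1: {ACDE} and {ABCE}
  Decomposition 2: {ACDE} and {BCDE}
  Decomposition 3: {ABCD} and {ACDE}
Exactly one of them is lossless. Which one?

Decomposition 1: common = {ACE}, closure = {ACDE} → lossless.
Decomposition 2: common = {CDE}, closure = {CDE} → lossy.
Decomposition 3: common = {ACD}, closure = {ACD} → lossy.

Decomposition 1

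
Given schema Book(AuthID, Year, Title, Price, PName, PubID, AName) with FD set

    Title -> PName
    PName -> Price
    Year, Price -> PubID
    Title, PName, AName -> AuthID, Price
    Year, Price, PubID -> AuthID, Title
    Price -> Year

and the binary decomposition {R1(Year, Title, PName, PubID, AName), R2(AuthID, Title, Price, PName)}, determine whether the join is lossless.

Common attributes: R1 ∩ R2 = {Title, PName}.
Closure of {Title, PName}: PName → Price applies, adding Price; Price → Year applies, adding Year; Year, Price → PubID applies, adding PubID; Year, Price, PubID → AuthID, Title applies, adding AuthID. So (Title, PName)⁺ = {AuthID, Year, Title, Price, PName, PubID}.
This closure contains every attribute of R2, so R1 ∩ R2 → R2. The join is lossless.

Yes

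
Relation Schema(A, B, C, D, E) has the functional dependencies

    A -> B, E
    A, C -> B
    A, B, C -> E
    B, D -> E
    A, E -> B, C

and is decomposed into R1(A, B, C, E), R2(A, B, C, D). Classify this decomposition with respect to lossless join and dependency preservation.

lossless but not dependency-preserving

Lossless test: (A, B, C)⁺ = {A, B, C, E}, which contains all of one fragment — lossless.
Dependency preservation: the restricted closure of {B, D} across the fragments never reaches {E}, so B, D → E cannot be enforced without a join — not preserved.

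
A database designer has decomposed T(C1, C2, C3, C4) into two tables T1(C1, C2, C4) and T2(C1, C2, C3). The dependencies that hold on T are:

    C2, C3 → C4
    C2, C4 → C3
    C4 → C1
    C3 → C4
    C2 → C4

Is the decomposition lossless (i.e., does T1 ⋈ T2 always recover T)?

Common attributes: T1 ∩ T2 = {C1, C2}.
Closure of {C1, C2}: C2 → C4 applies, adding C4; C2, C4 → C3 applies, adding C3. So (C1, C2)⁺ = {C1, C2, C3, C4}.
This closure contains every attribute of T1, so T1 ∩ T2 → T1. The join is lossless.

Yes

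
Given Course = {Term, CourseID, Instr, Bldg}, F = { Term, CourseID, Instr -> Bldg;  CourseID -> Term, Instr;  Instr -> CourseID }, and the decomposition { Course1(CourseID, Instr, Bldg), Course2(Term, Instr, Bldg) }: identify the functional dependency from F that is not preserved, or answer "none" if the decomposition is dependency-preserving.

none

Term, CourseID, Instr → Bldg: restricted closure across fragments reaches Bldg.
CourseID → Term, Instr: restricted closure across fragments reaches Term, Instr.
Instr → CourseID lies within Course1.
Every dependency is enforceable on the fragments, so the decomposition is dependency-preserving.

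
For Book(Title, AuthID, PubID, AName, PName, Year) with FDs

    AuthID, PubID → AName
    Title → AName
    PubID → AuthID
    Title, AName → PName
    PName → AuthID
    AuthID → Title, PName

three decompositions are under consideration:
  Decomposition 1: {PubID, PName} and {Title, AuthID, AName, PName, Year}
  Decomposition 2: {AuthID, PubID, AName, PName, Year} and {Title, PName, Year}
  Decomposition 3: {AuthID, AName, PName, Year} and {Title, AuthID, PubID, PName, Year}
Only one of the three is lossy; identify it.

Decomposition 1

Decomposition 1: common = {PName}, closure = {Title, AuthID, AName, PName} → lossy.
Decomposition 2: common = {PName, Year}, closure = {Title, AuthID, AName, PName, Year} → lossless.
Decomposition 3: common = {AuthID, PName, Year}, closure = {Title, AuthID, AName, PName, Year} → lossless.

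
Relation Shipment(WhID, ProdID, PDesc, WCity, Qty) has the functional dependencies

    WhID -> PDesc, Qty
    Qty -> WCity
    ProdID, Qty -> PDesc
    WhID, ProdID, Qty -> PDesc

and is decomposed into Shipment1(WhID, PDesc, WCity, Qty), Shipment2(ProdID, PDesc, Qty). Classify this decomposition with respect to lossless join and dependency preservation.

lossy but dependency-preserving

Lossless test: (PDesc, Qty)⁺ = {PDesc, WCity, Qty}, which is a superkey of neither fragment — lossy.
Dependency preservation: WhID, ProdID, Qty → PDesc is not contained in any single fragment, but the restricted closure of its left-hand side across the fragments still reaches the right-hand side; the remaining FDs each lie inside some fragment. All dependencies are preserved.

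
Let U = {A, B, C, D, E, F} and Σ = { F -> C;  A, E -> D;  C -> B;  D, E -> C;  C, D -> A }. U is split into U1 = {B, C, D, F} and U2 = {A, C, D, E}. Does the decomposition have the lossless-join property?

No

Common attributes: U1 ∩ U2 = {C, D}.
Closure of {C, D}: C → B applies, adding B; C, D → A applies, adding A. So (C, D)⁺ = {A, B, C, D}.
The closure contains neither all of U1 = {B, C, D, F} nor all of U2 = {A, C, D, E}, so the common attributes are not a superkey of either fragment. The join is lossy.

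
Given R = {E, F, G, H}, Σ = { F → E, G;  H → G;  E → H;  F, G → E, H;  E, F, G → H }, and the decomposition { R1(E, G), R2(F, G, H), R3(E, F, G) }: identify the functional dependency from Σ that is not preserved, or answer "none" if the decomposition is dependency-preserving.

E → H

Check E → H: no single fragment contains all of {E, H}, and the restricted closure of {E} across the fragments never reaches {H}.
F → E, G is preserved.
H → G is preserved.
F, G → E, H is preserved.
E, F, G → H is preserved.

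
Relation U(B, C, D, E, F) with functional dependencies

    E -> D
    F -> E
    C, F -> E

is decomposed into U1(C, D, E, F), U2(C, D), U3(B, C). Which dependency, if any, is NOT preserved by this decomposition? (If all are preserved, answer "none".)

E → D lies within U1.
F → E lies within U1.
C, F → E lies within U1.
Every dependency is enforceable on the fragments, so the decomposition is dependency-preserving.

none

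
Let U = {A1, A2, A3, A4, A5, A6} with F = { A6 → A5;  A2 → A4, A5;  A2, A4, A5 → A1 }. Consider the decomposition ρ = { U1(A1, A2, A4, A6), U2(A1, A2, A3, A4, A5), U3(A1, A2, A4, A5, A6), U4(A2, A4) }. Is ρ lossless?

No

Chase test. Columns are A1, A2, A3, A4, A5, A6; row i has aⱼ where attribute j ∈ Ui, else bᵢⱼ.
Initial tableau (one row per fragment):
  row 1: a1 a2 b13 a4 b15 a6
  row 2: a1 a2 a3 a4 a5 b26
  row 3: a1 a2 b33 a4 a5 a6
  row 4: b41 a2 b43 a4 b45 b46
Rows 1 and 3 agree on A6; apply A6→A5 and equate their A5 entries.
Rows 1 and 4 agree on A2; apply A2→A4, A5 and equate their A4, A5 entries.
Rows 1 and 4 agree on A2, A4, A5; apply A2, A4, A5→A1 and equate their A1 entries.
No row becomes fully distinguished — the join is lossy.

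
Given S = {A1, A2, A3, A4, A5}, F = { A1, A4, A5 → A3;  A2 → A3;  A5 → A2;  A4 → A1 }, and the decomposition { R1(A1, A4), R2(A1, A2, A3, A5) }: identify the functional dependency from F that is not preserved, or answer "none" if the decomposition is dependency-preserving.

none

A1, A4, A5 → A3: restricted closure across fragments reaches A3.
A2 → A3 lies within R2.
A5 → A2 lies within R2.
A4 → A1 lies within R1.
Every dependency is enforceable on the fragments, so the decomposition is dependency-preserving.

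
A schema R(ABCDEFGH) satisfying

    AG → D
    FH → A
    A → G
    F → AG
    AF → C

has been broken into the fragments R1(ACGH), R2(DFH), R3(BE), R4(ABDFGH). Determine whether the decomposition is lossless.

Chase test. Columns are ABCDEFGH; row i has aⱼ where attribute j ∈ Ri, else bᵢⱼ.
Initial tableau (one row per fragment):
  row 1: a1 b12 a3 b14 b15 b16 a7 a8
  row 2: b21 b22 b23 a4 b25 a6 b27 a8
  row 3: b31 a2 b33 b34 a5 b36 b37 b38
  row 4: a1 a2 b43 a4 b45 a6 a7 a8
Rows 1 and 4 agree on AG; apply AG→D and equate their D entries.
Rows 2 and 4 agree on FH; apply FH→A and equate their A entries.
Rows 1 and 2 agree on A; apply A→G and equate their G entries.
Rows 2 and 4 agree on AF; apply AF→C and equate their C entries.
No row becomes fully distinguished — the join is lossy.

No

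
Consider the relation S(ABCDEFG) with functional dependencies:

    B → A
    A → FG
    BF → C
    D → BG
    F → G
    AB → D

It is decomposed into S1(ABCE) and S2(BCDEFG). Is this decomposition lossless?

Yes

Common attributes: S1 ∩ S2 = {BCE}.
Closure of {BCE}: B → A applies, adding A; A → FG applies, adding FG; AB → D applies, adding D. So (BCE)⁺ = {ABCDEFG}.
This closure contains every attribute of S1, so S1 ∩ S2 → S1. The join is lossless.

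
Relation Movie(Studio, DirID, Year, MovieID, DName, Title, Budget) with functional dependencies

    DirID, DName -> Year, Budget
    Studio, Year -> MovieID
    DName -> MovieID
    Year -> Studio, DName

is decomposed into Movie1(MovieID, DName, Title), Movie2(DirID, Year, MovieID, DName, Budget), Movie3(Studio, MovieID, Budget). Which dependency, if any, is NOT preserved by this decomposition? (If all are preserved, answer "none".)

Year -> Studio, DName

Check Year → Studio, DName: no single fragment contains all of {Studio, Year, DName}, and the restricted closure of {Year} across the fragments never reaches {Studio, DName}.
DirID, DName → Year, Budget is preserved.
Studio, Year → MovieID is preserved.
DName → MovieID is preserved.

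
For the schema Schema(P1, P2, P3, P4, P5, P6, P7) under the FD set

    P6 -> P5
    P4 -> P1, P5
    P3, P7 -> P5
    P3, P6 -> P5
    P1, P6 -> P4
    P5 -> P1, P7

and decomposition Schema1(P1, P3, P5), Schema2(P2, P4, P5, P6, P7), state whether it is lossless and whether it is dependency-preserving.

lossy and not dependency-preserving

Lossless test: (P5)⁺ = {P1, P5, P7}, which is a superkey of neither fragment — lossy.
Dependency preservation: the restricted closure of {P3, P7} across the fragments never reaches {P5}, so P3, P7 → P5 cannot be enforced without a join — not preserved.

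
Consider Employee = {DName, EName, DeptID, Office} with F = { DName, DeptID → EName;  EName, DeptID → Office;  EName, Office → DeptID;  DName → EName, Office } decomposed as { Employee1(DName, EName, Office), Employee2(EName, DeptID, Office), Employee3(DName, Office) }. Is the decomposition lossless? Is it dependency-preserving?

lossless and dependency-preserving

Lossless test (chase): Rows 1 and 2 agree on EName, Office; apply EName, Office→DeptID and equate their DeptID entries. Rows 1 and 3 agree on DName; apply DName→EName, Office and equate their EName, Office entries. Rows 1 and 3 agree on EName, Office; apply EName, Office→DeptID and equate their DeptID entries. Row 1 is now all distinguished symbols — the join is lossless.
Dependency preservation: DName, DeptID → EName is not contained in any single fragment, but the restricted closure of its left-hand side across the fragments still reaches the right-hand side; the remaining FDs each lie inside some fragment. All dependencies are preserved.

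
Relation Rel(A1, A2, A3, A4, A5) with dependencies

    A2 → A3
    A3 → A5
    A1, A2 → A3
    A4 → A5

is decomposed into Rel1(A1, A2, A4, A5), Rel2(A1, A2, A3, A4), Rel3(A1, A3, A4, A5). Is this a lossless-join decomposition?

Chase test. Columns are A1, A2, A3, A4, A5; row i has aⱼ where attribute j ∈ Reli, else bᵢⱼ.
Initial tableau (one row per fragment):
  row 1: a1 a2 b13 a4 a5
  row 2: a1 a2 a3 a4 b25
  row 3: a1 b32 a3 a4 a5
Rows 1 and 2 agree on A2; apply A2→A3 and equate their A3 entries.
Rows 1 and 2 agree on A3; apply A3→A5 and equate their A5 entries.
Row 1 is now all distinguished symbols — the join is lossless.

Yes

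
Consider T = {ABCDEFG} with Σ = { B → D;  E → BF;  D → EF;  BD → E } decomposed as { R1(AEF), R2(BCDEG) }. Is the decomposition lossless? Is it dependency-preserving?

lossy but dependency-preserving

Lossless test: (E)⁺ = {BDEF}, which is a superkey of neither fragment — lossy.
Dependency preservation: E → BF; D → EF are not contained in any single fragment, but the restricted closure of each left-hand side across the fragments still reaches the right-hand side; the remaining FDs each lie inside some fragment. All dependencies are preserved.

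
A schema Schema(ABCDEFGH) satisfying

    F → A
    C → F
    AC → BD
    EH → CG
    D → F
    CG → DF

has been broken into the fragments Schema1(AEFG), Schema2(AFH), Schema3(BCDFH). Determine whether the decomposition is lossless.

No

Chase test. Columns are ABCDEFGH; row i has aⱼ where attribute j ∈ Schemai, else bᵢⱼ.
Initial tableau (one row per fragment):
  row 1: a1 b12 b13 b14 a5 a6 a7 b18
  row 2: a1 b22 b23 b24 b25 a6 b27 a8
  row 3: b31 a2 a3 a4 b35 a6 b37 a8
Rows 1 and 3 agree on F; apply F→A and equate their A entries.
No row becomes fully distinguished — the join is lossy.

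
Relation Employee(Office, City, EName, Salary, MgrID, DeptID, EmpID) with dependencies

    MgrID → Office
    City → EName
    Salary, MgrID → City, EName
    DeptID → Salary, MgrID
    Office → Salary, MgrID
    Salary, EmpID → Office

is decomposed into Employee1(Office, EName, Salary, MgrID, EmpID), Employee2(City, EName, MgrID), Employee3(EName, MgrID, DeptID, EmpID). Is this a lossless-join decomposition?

Chase test. Columns are Office, City, EName, Salary, MgrID, DeptID, EmpID; row i has aⱼ where attribute j ∈ Employeei, else bᵢⱼ.
Initial tableau (one row per fragment):
  row 1: a1 b12 a3 a4 a5 b16 a7
  row 2: b21 a2 a3 b24 a5 b26 b27
  row 3: b31 b32 a3 b34 a5 a6 a7
Rows 1 and 2 agree on MgrID; apply MgrID→Office and equate their Office entries.
Rows 1 and 3 agree on MgrID; apply MgrID→Office and equate their Office entries.
Rows 1 and 2 agree on Office; apply Office→Salary, MgrID and equate their Salary, MgrID entries.
Rows 1 and 3 agree on Office; apply Office→Salary, MgrID and equate their Salary, MgrID entries.
Rows 1 and 2 agree on Salary, MgrID; apply Salary, MgrID→City, EName and equate their City, EName entries.
Rows 1 and 3 agree on Salary, MgrID; apply Salary, MgrID→City, EName and equate their City, EName entries.
Row 3 is now all distinguished symbols — the join is lossless.

Yes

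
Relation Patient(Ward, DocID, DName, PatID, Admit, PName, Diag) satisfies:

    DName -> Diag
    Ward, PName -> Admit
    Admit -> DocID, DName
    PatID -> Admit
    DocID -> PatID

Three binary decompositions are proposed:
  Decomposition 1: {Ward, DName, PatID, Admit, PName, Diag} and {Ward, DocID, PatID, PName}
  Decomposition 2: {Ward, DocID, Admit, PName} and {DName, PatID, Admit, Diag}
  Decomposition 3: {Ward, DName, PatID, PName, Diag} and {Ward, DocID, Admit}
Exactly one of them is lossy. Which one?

Decomposition 3

Decomposition 1: common = {Ward, PatID, PName}, closure = {Ward, DocID, DName, PatID, Admit, PName, Diag} → lossless.
Decomposition 2: common = {Admit}, closure = {DocID, DName, PatID, Admit, Diag} → lossless.
Decomposition 3: common = {Ward}, closure = {Ward} → lossy.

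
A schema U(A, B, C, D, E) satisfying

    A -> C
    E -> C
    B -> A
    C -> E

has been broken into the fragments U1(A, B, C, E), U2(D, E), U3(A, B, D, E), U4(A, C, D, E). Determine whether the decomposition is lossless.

Chase test. Columns are A, B, C, D, E; row i has aⱼ where attribute j ∈ Ui, else bᵢⱼ.
Initial tableau (one row per fragment):
  row 1: a1 a2 a3 b14 a5
  row 2: b21 b22 b23 a4 a5
  row 3: a1 a2 b33 a4 a5
  row 4: a1 b42 a3 a4 a5
Rows 1 and 3 agree on A; apply A→C and equate their C entries.
Rows 1 and 2 agree on E; apply E→C and equate their C entries.
Row 3 is now all distinguished symbols — the join is lossless.

Yes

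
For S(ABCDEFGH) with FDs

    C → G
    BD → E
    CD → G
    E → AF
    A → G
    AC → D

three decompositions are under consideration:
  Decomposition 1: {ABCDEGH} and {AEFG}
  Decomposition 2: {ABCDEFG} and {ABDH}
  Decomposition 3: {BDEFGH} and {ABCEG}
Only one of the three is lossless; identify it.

Decomposition 1

Decomposition 1: common = {AEG}, closure = {AEFG} → lossless.
Decomposition 2: common = {ABD}, closure = {ABDEFG} → lossy.
Decomposition 3: common = {BEG}, closure = {ABEFG} → lossy.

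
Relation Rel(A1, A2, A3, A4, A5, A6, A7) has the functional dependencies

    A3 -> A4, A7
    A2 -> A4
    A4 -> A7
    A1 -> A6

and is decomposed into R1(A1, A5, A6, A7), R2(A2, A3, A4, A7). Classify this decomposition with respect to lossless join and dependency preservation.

Lossless test: (A7)⁺ = {A7}, which is a superkey of neither fragment — lossy.
Dependency preservation: every FD's attributes lie within a single fragment, so each can be enforced locally — preserved.

lossy but dependency-preserving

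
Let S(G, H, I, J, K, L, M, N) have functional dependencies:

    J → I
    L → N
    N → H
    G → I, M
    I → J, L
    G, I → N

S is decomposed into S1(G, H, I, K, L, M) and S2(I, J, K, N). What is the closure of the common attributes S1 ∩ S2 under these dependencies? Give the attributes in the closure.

S1 ∩ S2 = {I, K}.
I → J, L applies, adding J, L
L → N applies, adding N
N → H applies, adding H
Closure: {H, I, J, K, L, N}.

H, I, J, K, L, N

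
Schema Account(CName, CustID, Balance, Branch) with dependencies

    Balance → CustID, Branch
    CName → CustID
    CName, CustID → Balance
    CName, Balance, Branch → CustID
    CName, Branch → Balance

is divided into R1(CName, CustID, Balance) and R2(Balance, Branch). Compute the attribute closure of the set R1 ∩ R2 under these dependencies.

R1 ∩ R2 = {Balance}.
Balance → CustID, Branch applies, adding CustID, Branch
Closure: {CustID, Balance, Branch}.

CustID, Balance, Branch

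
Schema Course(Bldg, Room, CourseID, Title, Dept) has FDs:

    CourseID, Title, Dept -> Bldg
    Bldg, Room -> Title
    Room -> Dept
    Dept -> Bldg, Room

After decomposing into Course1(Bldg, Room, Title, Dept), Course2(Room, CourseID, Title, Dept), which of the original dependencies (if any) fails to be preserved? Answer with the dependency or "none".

CourseID, Title, Dept → Bldg: restricted closure across fragments reaches Bldg.
Bldg, Room → Title lies within Course1.
Room → Dept lies within Course1.
Dept → Bldg, Room lies within Course1.
Every dependency is enforceable on the fragments, so the decomposition is dependency-preserving.

none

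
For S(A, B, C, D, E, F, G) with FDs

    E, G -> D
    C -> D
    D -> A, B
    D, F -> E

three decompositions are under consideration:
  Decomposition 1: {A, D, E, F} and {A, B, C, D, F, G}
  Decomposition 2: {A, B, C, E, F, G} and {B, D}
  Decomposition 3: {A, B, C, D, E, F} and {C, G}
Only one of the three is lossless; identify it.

Decomposition 1

Decomposition 1: common = {A, D, F}, closure = {A, B, D, E, F} → lossless.
Decomposition 2: common = {B}, closure = {B} → lossy.
Decomposition 3: common = {C}, closure = {A, B, C, D} → lossy.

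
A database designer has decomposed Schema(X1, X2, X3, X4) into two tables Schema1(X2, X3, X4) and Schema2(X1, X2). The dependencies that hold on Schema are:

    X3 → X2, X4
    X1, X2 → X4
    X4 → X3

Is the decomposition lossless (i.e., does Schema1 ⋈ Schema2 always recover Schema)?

Common attributes: Schema1 ∩ Schema2 = {X2}.
No dependency enlarges {X2}, so (X2)⁺ = {X2}.
The closure contains neither all of Schema1 = {X2, X3, X4} nor all of Schema2 = {X1, X2}, so the common attributes are not a superkey of either fragment. The join is lossy.

No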